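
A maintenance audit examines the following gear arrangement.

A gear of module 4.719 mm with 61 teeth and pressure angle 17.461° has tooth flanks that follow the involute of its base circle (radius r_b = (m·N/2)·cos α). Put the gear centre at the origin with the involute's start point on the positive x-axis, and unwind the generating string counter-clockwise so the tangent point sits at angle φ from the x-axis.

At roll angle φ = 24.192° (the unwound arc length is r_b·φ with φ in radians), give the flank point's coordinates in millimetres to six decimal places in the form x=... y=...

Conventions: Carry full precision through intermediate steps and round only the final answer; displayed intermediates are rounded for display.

topology: single-mesh involute geometry — m = 4.719, N = 61
pitch radius r_p = m·N/2 = 4.719·61/2 = 143.929500
base radius r_b = r_p·cos α = 143.929500·cos 17.461° = 137.297432
roll angle φ = 24.192° = 0.42223005 rad
x = r_b·(cos φ + φ·sin φ) = 148.995914
y = r_b·(sin φ − φ·cos φ) = 3.383968

x=148.995914 y=3.383968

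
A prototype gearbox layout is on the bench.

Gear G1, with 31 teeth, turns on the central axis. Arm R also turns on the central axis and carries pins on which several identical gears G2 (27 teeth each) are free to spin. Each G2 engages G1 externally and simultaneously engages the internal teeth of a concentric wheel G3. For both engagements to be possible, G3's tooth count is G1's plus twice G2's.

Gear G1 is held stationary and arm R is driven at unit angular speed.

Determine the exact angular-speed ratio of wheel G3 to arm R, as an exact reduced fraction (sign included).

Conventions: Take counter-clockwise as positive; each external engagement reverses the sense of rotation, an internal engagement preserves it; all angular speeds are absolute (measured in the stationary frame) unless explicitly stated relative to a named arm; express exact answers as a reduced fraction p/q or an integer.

116/85

topology: planetary set — G1 31T / G2 27T / G3 85T, arm = carrier (Willis)
ring teeth: 31 + 2·27 = 85
31(ω_sun−ω_arm) = −85(ω_ring−ω_arm),  ω_sun = 0, ω_arm = 1
ω_ring = 1 − (31/85)(0−1) = 116/85
ω_out/ω_in = 116/85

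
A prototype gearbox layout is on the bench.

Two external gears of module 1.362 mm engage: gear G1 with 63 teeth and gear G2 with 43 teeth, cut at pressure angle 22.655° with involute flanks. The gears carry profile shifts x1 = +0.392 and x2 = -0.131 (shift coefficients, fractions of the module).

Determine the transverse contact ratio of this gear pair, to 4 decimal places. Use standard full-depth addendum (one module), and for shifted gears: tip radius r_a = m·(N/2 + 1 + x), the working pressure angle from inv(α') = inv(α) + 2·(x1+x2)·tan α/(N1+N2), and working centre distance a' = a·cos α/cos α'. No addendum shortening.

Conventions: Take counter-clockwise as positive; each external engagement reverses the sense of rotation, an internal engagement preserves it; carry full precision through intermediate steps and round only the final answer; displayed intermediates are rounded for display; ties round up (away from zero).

1.6024

single-mesh involute tooth geometry (63T engaging 43T at module 1.362)
base radii: r_b1 = 39.592643, r_b2 = 27.023550
tip radii: r_a1 = 44.798904, r_a2 = 30.466578
inv(α') = inv(22.655°) + 2·(+0.392-0.131)·tan α/(63+43) = 0.02403763  ⇒  α' = 23.30966°
a' = a·cos α / cos α' = 72.1860·cos 22.655°/cos 23.30966° = 72.536661
action lengths: √(r_a1²−r_b1²) = 20.961022, √(r_a2²−r_b2²) = 14.069120
base pitch p_b = π·m·cos α = 3.948697
CR = (20.961022 + 14.069120 − 72.536661·sin 23.30966°)/3.948697 = 1.602390
contact ratio ≈ 1.6024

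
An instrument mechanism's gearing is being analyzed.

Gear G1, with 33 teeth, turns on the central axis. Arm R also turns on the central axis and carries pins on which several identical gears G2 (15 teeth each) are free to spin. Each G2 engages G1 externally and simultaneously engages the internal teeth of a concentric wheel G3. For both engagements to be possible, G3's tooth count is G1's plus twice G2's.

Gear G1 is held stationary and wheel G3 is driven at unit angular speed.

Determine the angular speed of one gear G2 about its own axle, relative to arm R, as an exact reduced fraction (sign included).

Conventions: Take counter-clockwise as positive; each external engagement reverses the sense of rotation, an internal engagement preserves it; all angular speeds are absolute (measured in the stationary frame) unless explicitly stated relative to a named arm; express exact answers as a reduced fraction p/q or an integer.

231/160

recognized (axles ride arm R): planetary set, 33/15/63 teeth
ring teeth: 33 + 2·15 = 63
33(ω_sun−ω_arm) = −63(ω_ring−ω_arm),  ω_sun = 0, ω_ring = 1
33(0−ω_arm) = −63(1−ω_arm)  ⇒  96·ω_arm = 63  ⇒  ω_arm = 21/32
sun–planet mesh: 33·(0−21/32) = −15·(ω_p−ω_arm)  ⇒  ω_p−ω_arm = 231/160
exact speed ratio = 231/160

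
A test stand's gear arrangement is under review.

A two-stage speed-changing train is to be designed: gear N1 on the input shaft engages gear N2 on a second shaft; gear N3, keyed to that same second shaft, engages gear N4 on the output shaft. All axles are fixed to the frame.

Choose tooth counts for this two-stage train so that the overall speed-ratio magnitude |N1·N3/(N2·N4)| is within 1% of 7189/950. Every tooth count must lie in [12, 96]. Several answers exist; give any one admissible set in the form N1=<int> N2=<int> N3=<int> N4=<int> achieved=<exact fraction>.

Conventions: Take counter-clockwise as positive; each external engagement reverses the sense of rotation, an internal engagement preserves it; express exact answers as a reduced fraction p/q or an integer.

N1=79 N2=19 N3=91 N4=50 achieved=7189/950

class = fixed-axis compound train [2-stage, 7189/950 wanted]
target = 7189/950 in lowest terms: an exact hit needs N1·N3 = k·7189 and N2·N4 = k·950 for one integer k, every count in [12, 96]; additionally prefer no 1:1 stage (N1 ≠ N2, N3 ≠ N4)
k = 1: N1·N3 = 7189 = 79·91, N2·N4 = 950 = 19·50
achieved = 79·91/(19·50) = 7189/950; |achieved − target| = 0 ≤ 7189/95000 ✓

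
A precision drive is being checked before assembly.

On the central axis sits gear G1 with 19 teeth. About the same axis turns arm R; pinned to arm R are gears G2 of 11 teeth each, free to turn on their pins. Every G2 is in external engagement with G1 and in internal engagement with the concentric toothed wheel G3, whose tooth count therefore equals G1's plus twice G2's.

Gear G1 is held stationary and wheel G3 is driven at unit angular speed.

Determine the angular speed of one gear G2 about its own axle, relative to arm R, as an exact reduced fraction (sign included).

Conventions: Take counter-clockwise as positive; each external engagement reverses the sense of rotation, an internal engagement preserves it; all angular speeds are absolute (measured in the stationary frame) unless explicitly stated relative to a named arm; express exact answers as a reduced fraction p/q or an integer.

planetary set (19T centre, 11T on arm, 41T internal) — Willis relation
ring teeth: 19 + 2·11 = 41
19(ω_sun−ω_arm) = −41(ω_ring−ω_arm),  ω_sun = 0, ω_ring = 1
19(0−ω_arm) = −41(1−ω_arm)  ⇒  60·ω_arm = 41  ⇒  ω_arm = 41/60
sun–planet mesh: 19·(0−41/60) = −11·(ω_p−ω_arm)  ⇒  ω_p−ω_arm = 779/660
exact speed ratio = 779/660

779/660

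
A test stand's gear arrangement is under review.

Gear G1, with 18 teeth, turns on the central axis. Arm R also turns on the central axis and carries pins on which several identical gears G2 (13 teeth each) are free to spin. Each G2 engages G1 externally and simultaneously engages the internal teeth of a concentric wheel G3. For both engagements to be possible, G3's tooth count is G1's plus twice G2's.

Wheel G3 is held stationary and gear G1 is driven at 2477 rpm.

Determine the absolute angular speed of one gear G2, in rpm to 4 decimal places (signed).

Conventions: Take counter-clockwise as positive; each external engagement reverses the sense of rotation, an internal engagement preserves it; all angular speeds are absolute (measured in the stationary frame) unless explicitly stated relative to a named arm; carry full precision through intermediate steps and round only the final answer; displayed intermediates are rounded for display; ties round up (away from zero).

class = planetary set [G3 = 18+2·13 = 44; Willis about the carrier]
normalise by the input: solve with ω_sun = 1, then scale by 2477 rpm
ring teeth: 18 + 2·13 = 44
18(ω_sun−ω_arm) = −44(ω_ring−ω_arm),  ω_ring = 0, ω_sun = 1
18(1−ω_arm) = −44(0−ω_arm)  ⇒  62·ω_arm = 18  ⇒  ω_arm = 9/31
sun–planet mesh: 18·(1−9/31) = −13·(ω_p−ω_arm)  ⇒  ω_p−ω_arm = -396/403
ω_p = 9/31 − 396/403 = -9/13
scale: ω_p = -9/13 × 2477 rpm = -1714.8462 rpm

-1714.8462 rpm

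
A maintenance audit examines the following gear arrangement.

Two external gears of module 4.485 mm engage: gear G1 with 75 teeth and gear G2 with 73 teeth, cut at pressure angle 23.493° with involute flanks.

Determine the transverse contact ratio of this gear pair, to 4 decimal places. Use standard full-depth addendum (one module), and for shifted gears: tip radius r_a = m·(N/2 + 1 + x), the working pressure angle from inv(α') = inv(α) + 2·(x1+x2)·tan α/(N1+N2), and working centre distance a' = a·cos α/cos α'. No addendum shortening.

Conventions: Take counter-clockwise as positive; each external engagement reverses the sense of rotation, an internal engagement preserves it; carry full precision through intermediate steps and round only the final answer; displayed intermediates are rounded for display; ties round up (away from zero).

1.6344

single-mesh involute tooth geometry (75T engaging 73T at module 4.485)
base radii: r_b1 = 154.246234, r_b2 = 150.133001
tip radii: r_a1 = 172.672500, r_a2 = 168.187500
no profile shift: α' = α, a' = a
action lengths: √(r_a1²−r_b1²) = 77.613734, √(r_a2²−r_b2²) = 75.809744
base pitch p_b = π·m·cos α = 12.922102
CR = (77.613734 + 75.809744 − 331.890000·sin 23.49300°)/12.922102 = 1.634396
contact ratio ≈ 1.6344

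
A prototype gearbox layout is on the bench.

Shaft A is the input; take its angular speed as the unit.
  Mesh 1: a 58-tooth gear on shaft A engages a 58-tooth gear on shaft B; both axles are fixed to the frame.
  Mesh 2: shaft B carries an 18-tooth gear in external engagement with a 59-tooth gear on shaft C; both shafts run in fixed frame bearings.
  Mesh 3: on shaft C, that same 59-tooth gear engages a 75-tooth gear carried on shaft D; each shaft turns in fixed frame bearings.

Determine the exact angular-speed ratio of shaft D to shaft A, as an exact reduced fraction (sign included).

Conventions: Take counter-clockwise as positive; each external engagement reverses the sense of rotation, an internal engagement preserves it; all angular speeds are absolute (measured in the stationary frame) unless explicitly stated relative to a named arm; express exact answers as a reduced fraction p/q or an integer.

class = fixed-axis compound train [3 meshes; 3 ratios multiply, 3 sense flips]
mesh 1 [58T→58T]: running ratio 1, sense −
mesh 2 [18T→59T]: running ratio 18/59, sense +
mesh 3 [59T→75T]: running ratio 6/25, sense −
ω_out/ω_in = -6/25

-6/25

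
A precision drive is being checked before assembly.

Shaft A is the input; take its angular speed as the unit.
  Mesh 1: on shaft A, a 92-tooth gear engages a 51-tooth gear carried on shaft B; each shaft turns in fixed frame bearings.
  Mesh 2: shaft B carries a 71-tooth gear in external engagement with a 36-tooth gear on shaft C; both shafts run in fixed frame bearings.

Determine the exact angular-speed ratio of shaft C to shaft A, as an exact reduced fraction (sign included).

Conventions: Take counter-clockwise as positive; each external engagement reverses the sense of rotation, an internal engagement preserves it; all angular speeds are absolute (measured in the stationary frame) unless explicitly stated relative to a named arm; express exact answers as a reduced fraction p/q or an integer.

1633/459

class = fixed-axis compound train [2 meshes; 2 ratios multiply, 2 sense flips]
mesh 1 [92T→51T]: running ratio 92/51, sense −
mesh 2 [71T→36T]: running ratio 1633/459, sense +
ω_out/ω_in = 1633/459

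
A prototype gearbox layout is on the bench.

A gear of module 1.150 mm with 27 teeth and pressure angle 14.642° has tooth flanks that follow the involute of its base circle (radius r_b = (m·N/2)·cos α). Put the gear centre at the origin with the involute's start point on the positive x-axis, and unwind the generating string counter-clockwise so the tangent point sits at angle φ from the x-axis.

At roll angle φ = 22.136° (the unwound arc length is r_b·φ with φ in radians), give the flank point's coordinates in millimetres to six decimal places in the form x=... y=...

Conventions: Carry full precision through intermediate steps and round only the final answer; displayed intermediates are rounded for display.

x=16.100354 y=0.284450

recognized (one wheel, involute flank): single-mesh tooth geometry, m = 1.150, N = 27
pitch radius r_p = m·N/2 = 1.150·27/2 = 15.525000
base radius r_b = r_p·cos α = 15.525000·cos 14.642° = 15.020812
roll angle φ = 22.136° = 0.38634608 rad
x = r_b·(cos φ + φ·sin φ) = 16.100354
y = r_b·(sin φ − φ·cos φ) = 0.284450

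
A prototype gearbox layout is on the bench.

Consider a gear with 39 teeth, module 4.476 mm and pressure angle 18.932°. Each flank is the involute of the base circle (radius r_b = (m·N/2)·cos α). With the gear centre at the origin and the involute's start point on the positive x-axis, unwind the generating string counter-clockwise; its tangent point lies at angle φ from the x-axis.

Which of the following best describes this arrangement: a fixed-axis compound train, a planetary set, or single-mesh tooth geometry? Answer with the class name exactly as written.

single-mesh tooth geometry

recognized (one wheel, involute flank): single-mesh tooth geometry, m = 4.476, N = 39
classification: single-mesh tooth geometry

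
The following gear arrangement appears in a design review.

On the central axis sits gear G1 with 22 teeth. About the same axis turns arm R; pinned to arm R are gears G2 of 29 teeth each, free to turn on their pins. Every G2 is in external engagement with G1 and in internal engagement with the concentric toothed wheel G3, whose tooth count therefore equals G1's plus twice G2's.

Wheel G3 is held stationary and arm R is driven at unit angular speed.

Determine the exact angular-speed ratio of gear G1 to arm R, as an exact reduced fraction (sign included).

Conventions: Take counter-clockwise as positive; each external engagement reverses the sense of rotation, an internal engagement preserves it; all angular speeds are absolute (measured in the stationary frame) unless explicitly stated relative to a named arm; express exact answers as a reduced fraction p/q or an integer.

topology: planetary set — G1 22T / G2 29T / G3 80T, arm = carrier (Willis)
ring teeth: 22 + 2·29 = 80
22(ω_sun−ω_arm) = −80(ω_ring−ω_arm),  ω_ring = 0, ω_arm = 1
ω_sun = 1 − (80/22)(0−1) = 51/11
ω_out/ω_in = 51/11

51/11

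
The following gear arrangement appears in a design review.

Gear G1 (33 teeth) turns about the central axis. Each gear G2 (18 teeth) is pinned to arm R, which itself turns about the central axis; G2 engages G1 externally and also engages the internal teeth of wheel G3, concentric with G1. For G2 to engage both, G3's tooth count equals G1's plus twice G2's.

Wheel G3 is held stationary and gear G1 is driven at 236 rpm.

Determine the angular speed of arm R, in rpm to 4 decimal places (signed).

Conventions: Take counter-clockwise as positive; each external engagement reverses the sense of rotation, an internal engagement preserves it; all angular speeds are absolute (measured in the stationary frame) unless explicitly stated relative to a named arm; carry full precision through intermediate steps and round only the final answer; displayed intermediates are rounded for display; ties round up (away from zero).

+76.3529 rpm

planetary set (33T centre, 18T on arm, 69T internal) — Willis relation
normalise by the input: solve with ω_sun = 1, then scale by 236 rpm
ring teeth: 33 + 2·18 = 69
33(ω_sun−ω_arm) = −69(ω_ring−ω_arm),  ω_ring = 0, ω_sun = 1
33(1−ω_arm) = −69(0−ω_arm)  ⇒  102·ω_arm = 33  ⇒  ω_arm = 11/34
scale: ω_arm = 11/34 × 236 rpm = +76.3529 rpm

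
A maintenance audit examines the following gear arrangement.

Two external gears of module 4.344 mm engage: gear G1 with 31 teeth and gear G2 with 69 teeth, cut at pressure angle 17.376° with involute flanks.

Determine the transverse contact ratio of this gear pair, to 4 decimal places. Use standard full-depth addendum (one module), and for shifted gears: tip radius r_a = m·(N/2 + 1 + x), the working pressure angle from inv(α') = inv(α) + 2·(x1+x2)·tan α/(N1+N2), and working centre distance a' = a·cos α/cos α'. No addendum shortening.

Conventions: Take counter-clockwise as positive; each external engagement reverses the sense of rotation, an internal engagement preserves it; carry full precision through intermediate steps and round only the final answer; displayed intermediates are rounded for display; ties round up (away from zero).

1.8843

class = single-mesh tooth geometry [involute pair 31T × 69T, m = 4.344]
base radii: r_b1 = 64.259338, r_b2 = 143.028850
tip radii: r_a1 = 71.676000, r_a2 = 154.212000
no profile shift: α' = α, a' = a
action lengths: √(r_a1²−r_b1²) = 31.751951, √(r_a2²−r_b2²) = 57.654914
base pitch p_b = π·m·cos α = 13.024301
CR = (31.751951 + 57.654914 − 217.200000·sin 17.37600°)/13.024301 = 1.884326
contact ratio ≈ 1.8843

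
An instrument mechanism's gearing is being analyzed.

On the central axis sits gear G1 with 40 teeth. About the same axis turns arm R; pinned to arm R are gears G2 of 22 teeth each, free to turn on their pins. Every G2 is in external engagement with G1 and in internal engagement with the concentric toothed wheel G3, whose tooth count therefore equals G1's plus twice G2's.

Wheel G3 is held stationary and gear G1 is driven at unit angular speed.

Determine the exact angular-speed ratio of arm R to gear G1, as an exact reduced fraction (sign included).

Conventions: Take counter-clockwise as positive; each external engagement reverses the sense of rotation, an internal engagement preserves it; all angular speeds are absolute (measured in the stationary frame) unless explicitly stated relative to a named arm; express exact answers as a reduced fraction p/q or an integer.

10/31

topology: planetary set — G1 40T / G2 22T / G3 84T, arm = carrier (Willis)
ring teeth: 40 + 2·22 = 84
40(ω_sun−ω_arm) = −84(ω_ring−ω_arm),  ω_ring = 0, ω_sun = 1
40(1−ω_arm) = −84(0−ω_arm)  ⇒  124·ω_arm = 40  ⇒  ω_arm = 10/31
ω_out/ω_in = 10/31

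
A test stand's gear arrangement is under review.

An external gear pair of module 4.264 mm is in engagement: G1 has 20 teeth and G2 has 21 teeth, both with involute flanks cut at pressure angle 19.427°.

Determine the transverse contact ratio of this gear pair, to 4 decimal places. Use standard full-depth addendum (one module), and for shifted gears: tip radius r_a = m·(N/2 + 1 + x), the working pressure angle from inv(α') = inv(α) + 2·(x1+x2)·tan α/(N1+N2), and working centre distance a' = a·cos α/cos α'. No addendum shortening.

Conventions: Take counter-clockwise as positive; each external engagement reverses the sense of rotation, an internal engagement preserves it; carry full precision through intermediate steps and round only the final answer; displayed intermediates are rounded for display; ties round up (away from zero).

1.5836

recognized (one external pair, fixed centres): single-mesh tooth geometry, m = 4.264, N1 = 20, N2 = 21
base radii: r_b1 = 40.212335, r_b2 = 42.222952
tip radii: r_a1 = 46.904000, r_a2 = 49.036000
no profile shift: α' = α, a' = a
action lengths: √(r_a1²−r_b1²) = 24.144426, √(r_a2²−r_b2²) = 24.934948
base pitch p_b = π·m·cos α = 12.633078
CR = (24.144426 + 24.934948 − 87.412000·sin 19.42700°)/12.633078 = 1.583593
contact ratio ≈ 1.5836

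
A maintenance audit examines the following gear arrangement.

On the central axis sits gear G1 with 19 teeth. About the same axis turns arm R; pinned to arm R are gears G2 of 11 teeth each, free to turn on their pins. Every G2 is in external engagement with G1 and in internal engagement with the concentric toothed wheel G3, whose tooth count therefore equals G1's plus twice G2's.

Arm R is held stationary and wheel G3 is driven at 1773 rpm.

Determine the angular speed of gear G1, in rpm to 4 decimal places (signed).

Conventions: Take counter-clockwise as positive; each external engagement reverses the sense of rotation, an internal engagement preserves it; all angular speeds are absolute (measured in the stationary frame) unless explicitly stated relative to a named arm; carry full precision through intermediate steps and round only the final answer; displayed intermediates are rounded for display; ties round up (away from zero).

-3825.9474 rpm

recognized (axles ride arm R): planetary set, 19/11/41 teeth
normalise by the input: solve with ω_ring = 1, then scale by 1773 rpm
ring teeth: 19 + 2·11 = 41
19(ω_sun−ω_arm) = −41(ω_ring−ω_arm),  ω_arm = 0, ω_ring = 1
ω_sun = 0 − (41/19)(1−0) = -41/19
scale: ω_sun = -41/19 × 1773 rpm = -3825.9474 rpm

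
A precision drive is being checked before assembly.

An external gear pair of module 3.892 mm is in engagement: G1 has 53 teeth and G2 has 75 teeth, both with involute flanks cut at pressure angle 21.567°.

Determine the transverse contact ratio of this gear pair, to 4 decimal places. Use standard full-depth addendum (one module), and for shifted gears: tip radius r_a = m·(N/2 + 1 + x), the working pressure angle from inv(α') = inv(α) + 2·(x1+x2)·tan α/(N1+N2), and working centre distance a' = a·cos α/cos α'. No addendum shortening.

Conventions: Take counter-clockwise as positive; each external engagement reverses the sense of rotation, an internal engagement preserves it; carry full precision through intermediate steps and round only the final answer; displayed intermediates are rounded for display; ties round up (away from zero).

1.7067

class = single-mesh tooth geometry [involute pair 53T × 75T, m = 3.892]
base radii: r_b1 = 95.917139, r_b2 = 135.731801
tip radii: r_a1 = 107.030000, r_a2 = 149.842000
no profile shift: α' = α, a' = a
action lengths: √(r_a1²−r_b1²) = 47.490245, √(r_a2²−r_b2²) = 63.478369
base pitch p_b = π·m·cos α = 11.371041
CR = (47.490245 + 63.478369 − 249.088000·sin 21.56700°)/11.371041 = 1.706670
contact ratio ≈ 1.7067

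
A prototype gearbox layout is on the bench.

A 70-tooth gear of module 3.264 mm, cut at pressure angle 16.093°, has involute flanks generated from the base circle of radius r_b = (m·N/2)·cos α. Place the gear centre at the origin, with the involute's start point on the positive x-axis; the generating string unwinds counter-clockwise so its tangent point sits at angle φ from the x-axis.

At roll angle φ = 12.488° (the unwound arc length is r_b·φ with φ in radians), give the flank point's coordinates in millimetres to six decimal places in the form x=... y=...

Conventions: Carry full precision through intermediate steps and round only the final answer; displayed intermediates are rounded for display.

recognized (one wheel, involute flank): single-mesh tooth geometry, m = 3.264, N = 70
pitch radius r_p = m·N/2 = 3.264·70/2 = 114.240000
base radius r_b = r_p·cos α = 114.240000·cos 16.093° = 109.763280
roll angle φ = 12.488° = 0.21795672 rad
x = r_b·(cos φ + φ·sin φ) = 112.339558
y = r_b·(sin φ − φ·cos φ) = 0.377035

x=112.339558 y=0.377035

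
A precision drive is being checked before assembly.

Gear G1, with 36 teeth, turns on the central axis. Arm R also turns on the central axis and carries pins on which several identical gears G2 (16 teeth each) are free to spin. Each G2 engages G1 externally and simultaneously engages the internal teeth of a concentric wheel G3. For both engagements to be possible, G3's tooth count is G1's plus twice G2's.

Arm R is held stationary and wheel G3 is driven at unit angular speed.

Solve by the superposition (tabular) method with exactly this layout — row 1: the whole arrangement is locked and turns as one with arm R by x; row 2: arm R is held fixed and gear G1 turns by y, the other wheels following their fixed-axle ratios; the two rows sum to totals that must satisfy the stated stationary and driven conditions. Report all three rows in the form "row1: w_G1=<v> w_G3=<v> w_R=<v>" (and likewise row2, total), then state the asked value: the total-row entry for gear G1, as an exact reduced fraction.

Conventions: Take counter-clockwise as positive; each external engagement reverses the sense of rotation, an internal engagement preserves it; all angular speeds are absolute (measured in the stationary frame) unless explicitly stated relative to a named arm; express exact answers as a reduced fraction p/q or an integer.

recognized (axles ride arm R): planetary set, 36/16/68 teeth
row 1 — lock + rotate with arm: ω_sun = ω_ring = ω_arm = x
row 2 — arm fixed, fixed-axis ratios: sun y, ring −(36/68)·y, arm 0
boundary: total ω_arm = x = 0 and total ω_ring = x − (36/68)·y = 1  ⇒  y = -17/9, x = 0
row 2 ring = −(36/68)·(-17/9) = 1
totals (row 1 + row 2): sun 0 + (-17/9) = -17/9, ring 0 + 1 = 1, arm 0 + 0 = 0
asked cell (total, sun) = -17/9

row1: w_G1=0 w_G3=0 w_R=0
row2: w_G1=-17/9 w_G3=1 w_R=0
total: w_G1=-17/9 w_G3=1 w_R=0
asked value: -17/9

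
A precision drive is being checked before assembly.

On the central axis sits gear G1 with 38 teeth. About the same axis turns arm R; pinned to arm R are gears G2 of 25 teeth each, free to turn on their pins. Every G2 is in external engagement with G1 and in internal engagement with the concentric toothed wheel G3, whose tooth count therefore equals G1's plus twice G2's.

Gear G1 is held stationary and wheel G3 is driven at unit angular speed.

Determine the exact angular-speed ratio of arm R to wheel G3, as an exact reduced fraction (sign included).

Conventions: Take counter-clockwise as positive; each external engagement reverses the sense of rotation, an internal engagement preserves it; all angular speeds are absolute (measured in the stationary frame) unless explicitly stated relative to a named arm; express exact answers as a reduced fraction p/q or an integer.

44/63

recognized (axles ride arm R): planetary set, 38/25/88 teeth
ring teeth: 38 + 2·25 = 88
38(ω_sun−ω_arm) = −88(ω_ring−ω_arm),  ω_sun = 0, ω_ring = 1
38(0−ω_arm) = −88(1−ω_arm)  ⇒  126·ω_arm = 88  ⇒  ω_arm = 44/63
ω_out/ω_in = 44/63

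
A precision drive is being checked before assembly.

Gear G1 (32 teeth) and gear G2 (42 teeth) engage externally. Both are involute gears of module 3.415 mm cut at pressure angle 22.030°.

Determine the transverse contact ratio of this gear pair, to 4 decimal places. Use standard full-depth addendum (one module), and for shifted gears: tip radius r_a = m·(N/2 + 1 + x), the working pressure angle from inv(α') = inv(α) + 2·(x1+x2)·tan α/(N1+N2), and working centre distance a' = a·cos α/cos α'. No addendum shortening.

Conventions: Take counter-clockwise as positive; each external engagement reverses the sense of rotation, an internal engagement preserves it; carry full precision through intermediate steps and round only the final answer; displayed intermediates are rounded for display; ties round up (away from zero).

class = single-mesh tooth geometry [involute pair 32T × 42T, m = 3.415]
base radii: r_b1 = 50.650602, r_b2 = 66.478915
tip radii: r_a1 = 58.055000, r_a2 = 75.130000
no profile shift: α' = α, a' = a
action lengths: √(r_a1²−r_b1²) = 28.370752, √(r_a2²−r_b2²) = 35.001012
base pitch p_b = π·m·cos α = 9.945222
CR = (28.370752 + 35.001012 − 126.355000·sin 22.03000°)/9.945222 = 1.606501
contact ratio ≈ 1.6065

1.6065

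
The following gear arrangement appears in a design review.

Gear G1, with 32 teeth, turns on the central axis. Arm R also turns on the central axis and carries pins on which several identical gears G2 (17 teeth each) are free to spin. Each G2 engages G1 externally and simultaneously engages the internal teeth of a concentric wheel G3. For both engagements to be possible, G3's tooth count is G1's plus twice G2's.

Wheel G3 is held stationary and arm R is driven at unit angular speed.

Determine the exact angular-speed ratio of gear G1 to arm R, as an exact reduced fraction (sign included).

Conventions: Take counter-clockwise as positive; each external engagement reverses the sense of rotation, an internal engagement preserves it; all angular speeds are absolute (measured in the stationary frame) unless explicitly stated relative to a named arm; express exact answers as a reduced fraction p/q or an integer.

class = planetary set [G3 = 32+2·17 = 66; Willis about the carrier]
ring teeth: 32 + 2·17 = 66
32(ω_sun−ω_arm) = −66(ω_ring−ω_arm),  ω_ring = 0, ω_arm = 1
ω_sun = 1 − (66/32)(0−1) = 49/16
ω_out/ω_in = 49/16

49/16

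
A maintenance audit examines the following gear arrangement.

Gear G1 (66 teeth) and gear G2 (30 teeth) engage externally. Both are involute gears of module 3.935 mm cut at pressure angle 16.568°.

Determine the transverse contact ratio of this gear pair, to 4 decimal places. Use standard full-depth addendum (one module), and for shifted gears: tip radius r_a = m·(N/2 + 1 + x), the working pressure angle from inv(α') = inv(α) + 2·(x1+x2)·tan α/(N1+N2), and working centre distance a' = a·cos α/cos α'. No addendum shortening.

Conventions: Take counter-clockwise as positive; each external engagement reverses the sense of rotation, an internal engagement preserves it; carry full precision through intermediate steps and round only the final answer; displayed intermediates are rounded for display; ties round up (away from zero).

class = single-mesh tooth geometry [involute pair 66T × 30T, m = 3.935]
base radii: r_b1 = 124.463678, r_b2 = 56.574399
tip radii: r_a1 = 133.790000, r_a2 = 62.960000
no profile shift: α' = α, a' = a
action lengths: √(r_a1²−r_b1²) = 49.077051, √(r_a2²−r_b2²) = 27.627866
base pitch p_b = π·m·cos α = 11.848914
CR = (49.077051 + 27.627866 − 188.880000·sin 16.56800°)/11.848914 = 1.928042
contact ratio ≈ 1.9280

1.9280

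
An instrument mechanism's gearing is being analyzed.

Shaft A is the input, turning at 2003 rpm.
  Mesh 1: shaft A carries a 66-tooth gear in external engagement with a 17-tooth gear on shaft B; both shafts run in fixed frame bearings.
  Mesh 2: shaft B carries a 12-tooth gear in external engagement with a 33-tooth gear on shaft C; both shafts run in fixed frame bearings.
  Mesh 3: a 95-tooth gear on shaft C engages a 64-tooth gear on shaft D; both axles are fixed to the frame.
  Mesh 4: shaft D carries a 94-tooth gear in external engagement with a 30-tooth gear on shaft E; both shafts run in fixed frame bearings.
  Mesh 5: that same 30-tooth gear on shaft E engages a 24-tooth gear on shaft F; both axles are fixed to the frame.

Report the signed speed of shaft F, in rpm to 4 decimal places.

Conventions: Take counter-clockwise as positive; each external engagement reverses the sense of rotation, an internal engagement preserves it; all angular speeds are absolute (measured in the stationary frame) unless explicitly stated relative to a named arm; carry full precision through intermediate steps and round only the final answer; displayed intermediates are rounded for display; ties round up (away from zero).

class = fixed-axis compound train [5 meshes; 5 ratios multiply, 5 sense flips]
mesh 1 [66T→17T]: ω = 2003.0000×66/17 = 7776.3529 rpm, sense flips to −
mesh 2 [12T→33T]: ω = 7776.3529×12/33 = 2827.7647 rpm, sense flips to +
mesh 3 [95T→64T]: ω = 2827.7647×95/64 = 4197.4632 rpm, sense flips to −
mesh 4 [94T→30T]: ω = 4197.4632×94/30 = 13152.0515 rpm, sense flips to +
mesh 5 [30T→24T]: ω = 13152.0515×30/24 = 16440.0643 rpm, sense flips to −
signed output speed = -16440.0643 rpm

-16440.0643 rpm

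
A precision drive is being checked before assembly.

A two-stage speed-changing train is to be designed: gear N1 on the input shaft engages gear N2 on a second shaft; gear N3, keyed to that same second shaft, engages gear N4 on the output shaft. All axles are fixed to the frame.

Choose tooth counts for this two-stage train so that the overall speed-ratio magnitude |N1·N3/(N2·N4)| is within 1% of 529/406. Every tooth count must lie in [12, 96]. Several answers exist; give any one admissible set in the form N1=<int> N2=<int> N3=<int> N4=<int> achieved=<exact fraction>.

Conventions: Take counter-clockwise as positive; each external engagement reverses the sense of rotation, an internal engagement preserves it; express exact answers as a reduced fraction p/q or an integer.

N1=23 N2=14 N3=23 N4=29 achieved=529/406

2-stage fixed-axis compound train for ratio 529/406
target = 529/406 in lowest terms: an exact hit needs N1·N3 = k·529 and N2·N4 = k·406 for one integer k, every count in [12, 96]; additionally prefer no 1:1 stage (N1 ≠ N2, N3 ≠ N4)
k = 1: N1·N3 = 529 = 23·23, N2·N4 = 406 = 14·29
achieved = 23·23/(14·29) = 529/406; |achieved − target| = 0 ≤ 529/40600 ✓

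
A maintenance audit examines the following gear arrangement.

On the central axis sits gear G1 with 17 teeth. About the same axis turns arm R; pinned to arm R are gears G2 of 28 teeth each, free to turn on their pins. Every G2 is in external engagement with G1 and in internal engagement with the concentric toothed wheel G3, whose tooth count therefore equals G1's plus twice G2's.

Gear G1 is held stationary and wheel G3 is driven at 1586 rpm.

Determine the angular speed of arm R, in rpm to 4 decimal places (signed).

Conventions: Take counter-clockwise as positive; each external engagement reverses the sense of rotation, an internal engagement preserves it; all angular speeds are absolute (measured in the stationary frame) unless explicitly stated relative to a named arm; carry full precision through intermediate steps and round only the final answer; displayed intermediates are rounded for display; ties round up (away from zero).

class = planetary set [G3 = 17+2·28 = 73; Willis about the carrier]
normalise by the input: solve with ω_ring = 1, then scale by 1586 rpm
ring teeth: 17 + 2·28 = 73
17(ω_sun−ω_arm) = −73(ω_ring−ω_arm),  ω_sun = 0, ω_ring = 1
17(0−ω_arm) = −73(1−ω_arm)  ⇒  90·ω_arm = 73  ⇒  ω_arm = 73/90
scale: ω_arm = 73/90 × 1586 rpm = +1286.4222 rpm

+1286.4222 rpm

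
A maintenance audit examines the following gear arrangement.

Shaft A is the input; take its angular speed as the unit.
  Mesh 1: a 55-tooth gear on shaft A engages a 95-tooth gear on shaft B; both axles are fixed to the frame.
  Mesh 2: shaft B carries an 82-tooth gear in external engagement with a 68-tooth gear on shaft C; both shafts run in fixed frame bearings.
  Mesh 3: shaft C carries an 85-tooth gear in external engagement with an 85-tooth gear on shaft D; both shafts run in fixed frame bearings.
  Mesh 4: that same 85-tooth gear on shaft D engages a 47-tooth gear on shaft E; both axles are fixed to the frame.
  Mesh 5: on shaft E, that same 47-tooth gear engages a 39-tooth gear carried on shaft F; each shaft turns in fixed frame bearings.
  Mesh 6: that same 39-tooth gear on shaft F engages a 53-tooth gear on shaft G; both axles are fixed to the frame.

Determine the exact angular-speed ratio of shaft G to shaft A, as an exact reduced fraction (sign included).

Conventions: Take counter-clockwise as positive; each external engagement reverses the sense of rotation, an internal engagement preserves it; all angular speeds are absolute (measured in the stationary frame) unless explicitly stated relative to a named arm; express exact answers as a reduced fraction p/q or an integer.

2255/2014

class = fixed-axis compound train [6 meshes; 6 ratios multiply, 6 sense flips]
mesh 1 [55T→95T]: running ratio 11/19, sense −
mesh 2 [82T→68T]: running ratio 451/646, sense +
mesh 3 [85T→85T]: running ratio 451/646, sense −
mesh 4 [85T→47T]: running ratio 2255/1786, sense +
mesh 5 [47T→39T]: running ratio 2255/1482, sense −
mesh 6 [39T→53T]: running ratio 2255/2014, sense +
ω_out/ω_in = 2255/2014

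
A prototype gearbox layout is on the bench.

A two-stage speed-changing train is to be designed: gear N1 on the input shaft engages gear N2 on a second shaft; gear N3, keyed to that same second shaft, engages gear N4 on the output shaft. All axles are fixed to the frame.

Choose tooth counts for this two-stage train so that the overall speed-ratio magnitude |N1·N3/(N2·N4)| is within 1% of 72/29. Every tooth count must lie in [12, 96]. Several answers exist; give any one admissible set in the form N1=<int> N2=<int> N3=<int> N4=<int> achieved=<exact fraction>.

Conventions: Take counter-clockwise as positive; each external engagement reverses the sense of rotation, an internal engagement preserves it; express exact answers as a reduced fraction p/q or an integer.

2-stage fixed-axis compound train for ratio 72/29
target = 72/29 in lowest terms: an exact hit needs N1·N3 = k·72 and N2·N4 = k·29 for one integer k, every count in [12, 96]; additionally prefer no 1:1 stage (N1 ≠ N2, N3 ≠ N4)
k = 1…11: no 1:1-free in-range split of k·72 and k·29 into factor pairs; take k = 12
k = 12: N1·N3 = 864 = 12·72, N2·N4 = 348 = 29·12
achieved = 12·72/(29·12) = 72/29; |achieved − target| = 0 ≤ 18/725 ✓

N1=12 N2=29 N3=72 N4=12 achieved=72/29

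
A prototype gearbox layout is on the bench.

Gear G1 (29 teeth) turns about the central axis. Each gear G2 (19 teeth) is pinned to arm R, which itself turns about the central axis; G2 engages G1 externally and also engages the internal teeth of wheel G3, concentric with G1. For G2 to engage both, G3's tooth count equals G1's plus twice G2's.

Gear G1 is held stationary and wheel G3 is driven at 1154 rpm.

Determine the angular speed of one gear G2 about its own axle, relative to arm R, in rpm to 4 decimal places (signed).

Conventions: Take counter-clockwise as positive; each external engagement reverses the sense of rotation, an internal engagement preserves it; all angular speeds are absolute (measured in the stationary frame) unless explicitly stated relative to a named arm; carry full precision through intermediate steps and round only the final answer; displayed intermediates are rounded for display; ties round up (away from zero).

class = planetary set [G3 = 29+2·19 = 67; Willis about the carrier]
normalise by the input: solve with ω_ring = 1, then scale by 1154 rpm
ring teeth: 29 + 2·19 = 67
29(ω_sun−ω_arm) = −67(ω_ring−ω_arm),  ω_sun = 0, ω_ring = 1
29(0−ω_arm) = −67(1−ω_arm)  ⇒  96·ω_arm = 67  ⇒  ω_arm = 67/96
sun–planet mesh: 29·(0−67/96) = −19·(ω_p−ω_arm)  ⇒  ω_p−ω_arm = 1943/1824
scale: ω_p−ω_arm = 1943/1824 × 1154 rpm = +1229.2884 rpm

+1229.2884 rpm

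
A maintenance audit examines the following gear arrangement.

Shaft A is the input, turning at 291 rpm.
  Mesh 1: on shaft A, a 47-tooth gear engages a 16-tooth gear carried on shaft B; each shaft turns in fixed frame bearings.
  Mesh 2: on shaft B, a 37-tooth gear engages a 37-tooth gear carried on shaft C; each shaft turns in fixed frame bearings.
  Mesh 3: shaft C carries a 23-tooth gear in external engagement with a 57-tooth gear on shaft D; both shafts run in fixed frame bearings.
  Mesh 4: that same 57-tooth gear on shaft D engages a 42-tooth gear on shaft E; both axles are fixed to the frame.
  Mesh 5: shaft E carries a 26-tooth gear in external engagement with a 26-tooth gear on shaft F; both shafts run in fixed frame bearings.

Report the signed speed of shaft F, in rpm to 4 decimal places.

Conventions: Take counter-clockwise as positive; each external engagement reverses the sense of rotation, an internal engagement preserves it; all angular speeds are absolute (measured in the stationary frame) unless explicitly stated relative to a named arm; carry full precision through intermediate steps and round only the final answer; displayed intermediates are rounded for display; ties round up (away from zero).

-468.1116 rpm

recognized (6 fixed axles, 5 meshes): fixed-axis compound train
mesh 1 [47T→16T]: ω = 291.0000×47/16 = 854.8125 rpm, sense flips to −
mesh 2 [37T→37T]: ω = 854.8125×37/37 = 854.8125 rpm, sense flips to +
mesh 3 [23T→57T]: ω = 854.8125×23/57 = 344.9243 rpm, sense flips to −
mesh 4 [57T→42T]: ω = 344.9243×57/42 = 468.1116 rpm, sense flips to +
mesh 5 [26T→26T]: ω = 468.1116×26/26 = 468.1116 rpm, sense flips to −
signed output speed = -468.1116 rpm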